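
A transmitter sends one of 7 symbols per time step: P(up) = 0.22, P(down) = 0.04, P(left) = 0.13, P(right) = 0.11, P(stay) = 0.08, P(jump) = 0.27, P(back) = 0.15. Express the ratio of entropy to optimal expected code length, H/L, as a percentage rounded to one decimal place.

Entropy H = −Σ p log₂ p ≈ 2.6113 bits.
Huffman merges: 1/25+2/25→3/25; 11/100+3/25→23/100; 13/100+3/20→7/25; 11/50+23/100→9/20; 27/100+7/25→11/20; 9/20+11/20→1. L = 263/100 ≈ 2.6300.
Efficiency = H/L = 2.6113/2.6300 = 99.3%.

99.3%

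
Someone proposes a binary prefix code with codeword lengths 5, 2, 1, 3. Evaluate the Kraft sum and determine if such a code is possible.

0.90625; yes

With common denominator 2^5 = 32: Σ 2^(−ℓᵢ) = 1/32 + 8/32 + 16/32 + 4/32 = 29/32 = 0.90625.
Kraft's inequality requires Σ ≤ 1; here Σ = 0.90625 ≤ 1, so such a prefix code exists.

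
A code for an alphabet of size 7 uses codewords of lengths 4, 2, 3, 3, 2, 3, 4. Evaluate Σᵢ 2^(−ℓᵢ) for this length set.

With common denominator 2^4 = 16: Σ 2^(−ℓᵢ) = 1/16 + 4/16 + 2/16 + 2/16 + 4/16 + 2/16 + 1/16 = 16/16 = 1.

1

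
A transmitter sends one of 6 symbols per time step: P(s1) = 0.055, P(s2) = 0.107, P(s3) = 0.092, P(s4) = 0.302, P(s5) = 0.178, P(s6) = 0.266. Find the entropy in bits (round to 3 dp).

H = −Σ pᵢ log₂ pᵢ.
−0.055·log₂(0.055) = 0.2301
−0.107·log₂(0.107) = 0.3450
−0.092·log₂(0.092) = 0.3167
−0.302·log₂(0.302) = 0.5217
−0.178·log₂(0.178) = 0.4432
−0.266·log₂(0.266) = 0.5082
Sum ≈ 2.3649 → 2.365 bits.

2.365 bits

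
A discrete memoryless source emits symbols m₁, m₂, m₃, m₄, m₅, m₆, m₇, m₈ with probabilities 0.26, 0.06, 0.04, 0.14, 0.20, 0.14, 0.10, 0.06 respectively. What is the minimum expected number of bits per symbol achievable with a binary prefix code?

2.8 bits/symbol

Repeatedly combine the two least-probable nodes; the expected code length is the sum of the merged weights.
merge 1/25 + 3/50 → 1/10
merge 3/50 + 1/10 → 4/25
merge 1/10 + 7/50 → 6/25
merge 7/50 + 4/25 → 3/10
merge 1/5 + 6/25 → 11/25
merge 13/50 + 3/10 → 14/25
merge 11/25 + 14/25 → 1
L = 1/10 + 4/25 + 6/25 + 3/10 + 11/25 + 14/25 + 1 = 14/5 = 2.8 bits/symbol.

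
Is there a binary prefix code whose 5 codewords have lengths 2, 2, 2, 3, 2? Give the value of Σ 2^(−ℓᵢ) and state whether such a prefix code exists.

With common denominator 2^3 = 8: Σ 2^(−ℓᵢ) = 2/8 + 2/8 + 2/8 + 1/8 + 2/8 = 9/8 = 1.125.
Kraft's inequality requires Σ ≤ 1; here Σ = 1.125 > 1, so no such prefix code exists.

1.125; no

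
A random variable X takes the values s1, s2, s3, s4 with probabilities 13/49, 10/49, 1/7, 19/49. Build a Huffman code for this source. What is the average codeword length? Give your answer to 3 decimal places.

Repeatedly combine the two least-probable nodes; the expected code length is the sum of the merged weights.
merge 1/7 + 10/49 → 17/49
merge 13/49 + 17/49 → 30/49
merge 19/49 + 30/49 → 1
L = 17/49 + 30/49 + 1 = 96/49 ≈ 1.959 bits/symbol.

1.959 bits/symbol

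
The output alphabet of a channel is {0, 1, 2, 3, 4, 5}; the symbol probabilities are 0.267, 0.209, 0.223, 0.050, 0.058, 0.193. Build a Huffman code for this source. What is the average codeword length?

2.409 bits/symbol

Repeatedly combine the two least-probable nodes; the expected code length is the sum of the merged weights.
merge 1/20 + 29/500 → 27/250
merge 27/250 + 193/1000 → 301/1000
merge 209/1000 + 223/1000 → 54/125
merge 267/1000 + 301/1000 → 71/125
merge 54/125 + 71/125 → 1
L = 27/250 + 301/1000 + 54/125 + 71/125 + 1 = 2409/1000 = 2.409 bits/symbol.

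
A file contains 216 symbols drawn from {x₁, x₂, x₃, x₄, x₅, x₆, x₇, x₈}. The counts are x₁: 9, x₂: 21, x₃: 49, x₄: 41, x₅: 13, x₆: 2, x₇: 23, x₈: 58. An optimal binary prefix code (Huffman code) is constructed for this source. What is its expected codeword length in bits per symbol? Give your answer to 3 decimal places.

2.667 bits/symbol

Probabilities are the counts divided by 216.
Repeatedly combine the two least-probable nodes; the expected code length is the sum of the merged weights.
merge 1/108 + 1/24 → 11/216
merge 11/216 + 13/216 → 1/9
merge 7/72 + 23/216 → 11/54
merge 1/9 + 41/216 → 65/216
merge 11/54 + 49/216 → 31/72
merge 29/108 + 65/216 → 41/72
merge 31/72 + 41/72 → 1
L = 11/216 + 1/9 + 11/54 + 65/216 + 31/72 + 41/72 + 1 = 8/3 ≈ 2.667 bits/symbol.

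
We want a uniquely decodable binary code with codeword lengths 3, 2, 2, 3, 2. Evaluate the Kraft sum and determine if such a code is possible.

1; yes

With common denominator 2^3 = 8: Σ 2^(−ℓᵢ) = 1/8 + 2/8 + 2/8 + 1/8 + 2/8 = 8/8 = 1.
Kraft's inequality requires Σ ≤ 1; here Σ = 1 ≤ 1, so such a prefix code exists.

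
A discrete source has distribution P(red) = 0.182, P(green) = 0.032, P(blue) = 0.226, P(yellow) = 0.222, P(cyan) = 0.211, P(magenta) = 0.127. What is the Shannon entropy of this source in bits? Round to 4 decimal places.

H = −Σ pᵢ log₂ pᵢ.
−0.182·log₂(0.182) = 0.4474
−0.032·log₂(0.032) = 0.1589
−0.226·log₂(0.226) = 0.4849
−0.222·log₂(0.222) = 0.4820
−0.211·log₂(0.211) = 0.4736
−0.127·log₂(0.127) = 0.3781
Sum ≈ 2.4249 → 2.4249 bits.

2.4249 bits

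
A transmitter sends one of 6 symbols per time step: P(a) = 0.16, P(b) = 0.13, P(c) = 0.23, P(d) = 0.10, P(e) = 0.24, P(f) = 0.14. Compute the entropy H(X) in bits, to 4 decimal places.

H = −Σ pᵢ log₂ pᵢ.
−0.16·log₂(0.16) = 0.4230
−0.13·log₂(0.13) = 0.3826
−0.23·log₂(0.23) = 0.4877
−0.10·log₂(0.10) = 0.3322
−0.24·log₂(0.24) = 0.4941
−0.14·log₂(0.14) = 0.3971
Sum ≈ 2.5168 → 2.5168 bits.

2.5168 bits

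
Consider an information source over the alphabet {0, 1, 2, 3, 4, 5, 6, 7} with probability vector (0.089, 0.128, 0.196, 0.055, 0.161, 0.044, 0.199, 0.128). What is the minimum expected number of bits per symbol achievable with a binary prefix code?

2.892 bits/symbol

Repeatedly combine the two least-probable nodes; the expected code length is the sum of the merged weights.
merge 11/250 + 11/200 → 99/1000
merge 89/1000 + 99/1000 → 47/250
merge 16/125 + 16/125 → 32/125
merge 161/1000 + 47/250 → 349/1000
merge 49/250 + 199/1000 → 79/200
merge 32/125 + 349/1000 → 121/200
merge 79/200 + 121/200 → 1
L = 99/1000 + 47/250 + 32/125 + 349/1000 + 79/200 + 121/200 + 1 = 723/250 = 2.892 bits/symbol.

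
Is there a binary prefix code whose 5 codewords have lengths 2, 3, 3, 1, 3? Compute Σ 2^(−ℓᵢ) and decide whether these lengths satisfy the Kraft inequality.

With common denominator 2^3 = 8: Σ 2^(−ℓᵢ) = 2/8 + 1/8 + 1/8 + 4/8 + 1/8 = 9/8 = 1.125.
Kraft's inequality requires Σ ≤ 1; here Σ = 1.125 > 1, so no such prefix code exists.

1.125; no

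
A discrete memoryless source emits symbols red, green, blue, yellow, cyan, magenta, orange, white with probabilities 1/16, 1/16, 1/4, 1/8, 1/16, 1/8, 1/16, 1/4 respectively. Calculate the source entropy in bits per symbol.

2.75 bits

Each probability is a power of 1/2, so log₂(1/p) is an integer.
H = Σ p·log₂(1/p) = 1/16·4 + 1/16·4 + 1/4·2 + 1/8·3 + 1/16·4 + 1/8·3 + 1/16·4 + 1/4·2 = 2.75 bits.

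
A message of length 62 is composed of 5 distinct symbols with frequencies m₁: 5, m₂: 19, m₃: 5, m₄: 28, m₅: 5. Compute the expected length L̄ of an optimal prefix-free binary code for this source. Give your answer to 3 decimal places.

Probabilities are the counts divided by 62.
Repeatedly combine the two least-probable nodes; the expected code length is the sum of the merged weights.
merge 5/62 + 5/62 → 5/31
merge 5/62 + 5/31 → 15/62
merge 15/62 + 19/62 → 17/31
merge 14/31 + 17/31 → 1
L = 5/31 + 15/62 + 17/31 + 1 = 121/62 ≈ 1.952 bits/symbol.

1.952 bits/symbol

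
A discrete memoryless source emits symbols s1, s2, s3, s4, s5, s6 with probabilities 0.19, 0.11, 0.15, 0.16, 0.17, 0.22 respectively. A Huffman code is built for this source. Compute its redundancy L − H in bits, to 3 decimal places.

Entropy H = −Σ p log₂ p ≈ 2.5542 bits.
Huffman merges: 11/100+3/20→13/50; 4/25+17/100→33/100; 19/100+11/50→41/100; 13/50+33/100→59/100; 41/100+59/100→1. L = 259/100 ≈ 2.5900.
L − H = 2.5900 − 2.5542 = 0.036 bits.

0.036 bits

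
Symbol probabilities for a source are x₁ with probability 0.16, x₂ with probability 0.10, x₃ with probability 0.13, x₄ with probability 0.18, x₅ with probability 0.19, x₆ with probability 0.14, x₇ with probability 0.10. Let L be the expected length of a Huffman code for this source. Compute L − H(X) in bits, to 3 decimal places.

Entropy H = −Σ p log₂ p ≈ 2.7677 bits.
Huffman merges: 1/10+1/10→1/5; 13/100+7/50→27/100; 4/25+9/50→17/50; 19/100+1/5→39/100; 27/100+17/50→61/100; 39/100+61/100→1. L = 281/100 ≈ 2.8100.
L − H = 2.8100 − 2.7677 = 0.042 bits.

0.042 bits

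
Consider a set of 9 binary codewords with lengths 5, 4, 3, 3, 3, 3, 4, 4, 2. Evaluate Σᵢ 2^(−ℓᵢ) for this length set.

0.96875

With common denominator 2^5 = 32: Σ 2^(−ℓᵢ) = 1/32 + 2/32 + 4/32 + 4/32 + 4/32 + 4/32 + 2/32 + 2/32 + 8/32 = 31/32 = 0.96875.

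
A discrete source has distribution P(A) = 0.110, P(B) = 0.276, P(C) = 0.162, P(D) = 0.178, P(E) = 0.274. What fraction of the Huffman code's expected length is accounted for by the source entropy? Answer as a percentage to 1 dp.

98.7%

Entropy H = −Σ p log₂ p ≈ 2.2433 bits.
Huffman merges: 11/100+81/500→34/125; 89/500+34/125→9/20; 137/500+69/250→11/20; 9/20+11/20→1. L = 284/125 ≈ 2.2720.
Efficiency = H/L = 2.2433/2.2720 = 98.7%.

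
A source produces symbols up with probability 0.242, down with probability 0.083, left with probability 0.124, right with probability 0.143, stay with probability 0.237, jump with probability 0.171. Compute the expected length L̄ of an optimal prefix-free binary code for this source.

Repeatedly combine the two least-probable nodes; the expected code length is the sum of the merged weights.
merge 83/1000 + 31/250 → 207/1000
merge 143/1000 + 171/1000 → 157/500
merge 207/1000 + 237/1000 → 111/250
merge 121/500 + 157/500 → 139/250
merge 111/250 + 139/250 → 1
L = 207/1000 + 157/500 + 111/250 + 139/250 + 1 = 2521/1000 = 2.521 bits/symbol.

2.521 bits/symbol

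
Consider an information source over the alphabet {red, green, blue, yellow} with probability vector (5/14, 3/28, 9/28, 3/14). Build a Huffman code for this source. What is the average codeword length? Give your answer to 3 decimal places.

Repeatedly combine the two least-probable nodes; the expected code length is the sum of the merged weights.
merge 3/28 + 3/14 → 9/28
merge 9/28 + 9/28 → 9/14
merge 5/14 + 9/14 → 1
L = 9/28 + 9/14 + 1 = 55/28 ≈ 1.964 bits/symbol.

1.964 bits/symbol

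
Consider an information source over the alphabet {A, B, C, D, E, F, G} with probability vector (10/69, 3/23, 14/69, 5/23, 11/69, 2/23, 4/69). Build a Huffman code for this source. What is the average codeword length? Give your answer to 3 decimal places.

Repeatedly combine the two least-probable nodes; the expected code length is the sum of the merged weights.
merge 4/69 + 2/23 → 10/69
merge 3/23 + 10/69 → 19/69
merge 10/69 + 11/69 → 7/23
merge 14/69 + 5/23 → 29/69
merge 19/69 + 7/23 → 40/69
merge 29/69 + 40/69 → 1
L = 10/69 + 19/69 + 7/23 + 29/69 + 40/69 + 1 = 188/69 ≈ 2.725 bits/symbol.

2.725 bits/symbol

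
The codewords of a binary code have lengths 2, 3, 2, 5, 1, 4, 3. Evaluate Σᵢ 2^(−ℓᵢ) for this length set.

1.34375

With common denominator 2^5 = 32: Σ 2^(−ℓᵢ) = 8/32 + 4/32 + 8/32 + 1/32 + 16/32 + 2/32 + 4/32 = 43/32 = 1.34375.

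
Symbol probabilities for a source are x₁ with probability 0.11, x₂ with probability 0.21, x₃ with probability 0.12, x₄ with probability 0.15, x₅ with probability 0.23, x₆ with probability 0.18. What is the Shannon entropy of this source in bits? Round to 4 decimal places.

2.5337 bits

H = −Σ pᵢ log₂ pᵢ.
−0.11·log₂(0.11) = 0.3503
−0.21·log₂(0.21) = 0.4728
−0.12·log₂(0.12) = 0.3671
−0.15·log₂(0.15) = 0.4105
−0.23·log₂(0.23) = 0.4877
−0.18·log₂(0.18) = 0.4453
Sum ≈ 2.5337 → 2.5337 bits.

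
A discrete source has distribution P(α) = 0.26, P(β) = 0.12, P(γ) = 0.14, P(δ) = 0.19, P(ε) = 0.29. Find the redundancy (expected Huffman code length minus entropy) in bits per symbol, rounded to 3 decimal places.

0.017 bits

Entropy H = −Σ p log₂ p ≈ 2.2426 bits.
Huffman merges: 3/25+7/50→13/50; 19/100+13/50→9/20; 13/50+29/100→11/20; 9/20+11/20→1. L = 113/50 ≈ 2.2600.
L − H = 2.2600 − 2.2426 = 0.017 bits.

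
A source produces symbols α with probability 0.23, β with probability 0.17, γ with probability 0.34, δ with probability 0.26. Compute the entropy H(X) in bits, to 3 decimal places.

H = −Σ pᵢ log₂ pᵢ.
−0.23·log₂(0.23) = 0.4877
−0.17·log₂(0.17) = 0.4346
−0.34·log₂(0.34) = 0.5292
−0.26·log₂(0.26) = 0.5053
Sum ≈ 1.9567 → 1.957 bits.

1.957 bits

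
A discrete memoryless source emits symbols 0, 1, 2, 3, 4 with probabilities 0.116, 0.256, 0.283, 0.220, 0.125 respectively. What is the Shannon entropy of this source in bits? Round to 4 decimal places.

H = −Σ pᵢ log₂ pᵢ.
−0.116·log₂(0.116) = 0.3605
−0.256·log₂(0.256) = 0.5032
−0.283·log₂(0.283) = 0.5154
−0.220·log₂(0.220) = 0.4806
−0.125·log₂(0.125) = 0.3750
Sum ≈ 2.2347 → 2.2347 bits.

2.2347 bits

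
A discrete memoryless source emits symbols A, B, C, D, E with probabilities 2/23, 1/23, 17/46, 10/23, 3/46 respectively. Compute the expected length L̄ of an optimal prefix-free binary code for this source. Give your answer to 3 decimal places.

1.870 bits/symbol

Repeatedly combine the two least-probable nodes; the expected code length is the sum of the merged weights.
merge 1/23 + 3/46 → 5/46
merge 2/23 + 5/46 → 9/46
merge 9/46 + 17/46 → 13/23
merge 10/23 + 13/23 → 1
L = 5/46 + 9/46 + 13/23 + 1 = 43/23 ≈ 1.870 bits/symbol.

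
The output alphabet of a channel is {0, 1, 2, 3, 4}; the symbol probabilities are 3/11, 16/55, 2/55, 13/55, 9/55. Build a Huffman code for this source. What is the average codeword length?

Repeatedly combine the two least-probable nodes; the expected code length is the sum of the merged weights.
merge 2/55 + 9/55 → 1/5
merge 1/5 + 13/55 → 24/55
merge 3/11 + 16/55 → 31/55
merge 24/55 + 31/55 → 1
L = 1/5 + 24/55 + 31/55 + 1 = 11/5 = 2.2 bits/symbol.

2.2 bits/symbol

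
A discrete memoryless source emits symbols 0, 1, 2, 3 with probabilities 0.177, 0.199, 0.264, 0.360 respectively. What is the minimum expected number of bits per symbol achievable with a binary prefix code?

Repeatedly combine the two least-probable nodes; the expected code length is the sum of the merged weights.
merge 177/1000 + 199/1000 → 47/125
merge 33/125 + 9/25 → 78/125
merge 47/125 + 78/125 → 1
L = 47/125 + 78/125 + 1 = 2 bits/symbol.

2 bits/symbol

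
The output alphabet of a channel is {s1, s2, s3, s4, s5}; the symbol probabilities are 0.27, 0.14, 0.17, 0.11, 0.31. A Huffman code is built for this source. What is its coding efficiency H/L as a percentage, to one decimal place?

Entropy H = −Σ p log₂ p ≈ 2.2158 bits.
Huffman merges: 11/100+7/50→1/4; 17/100+1/4→21/50; 27/100+31/100→29/50; 21/50+29/50→1. L = 9/4 ≈ 2.2500.
Efficiency = H/L = 2.2158/2.2500 = 98.5%.

98.5%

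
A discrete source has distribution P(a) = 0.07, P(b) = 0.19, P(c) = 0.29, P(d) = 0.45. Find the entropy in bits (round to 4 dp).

1.7601 bits

H = −Σ pᵢ log₂ pᵢ.
−0.07·log₂(0.07) = 0.2686
−0.19·log₂(0.19) = 0.4552
−0.29·log₂(0.29) = 0.5179
−0.45·log₂(0.45) = 0.5184
Sum ≈ 1.7601 → 1.7601 bits.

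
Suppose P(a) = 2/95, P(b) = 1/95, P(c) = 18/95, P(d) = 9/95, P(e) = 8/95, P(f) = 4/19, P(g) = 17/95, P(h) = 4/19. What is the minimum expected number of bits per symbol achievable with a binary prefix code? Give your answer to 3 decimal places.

2.726 bits/symbol

Repeatedly combine the two least-probable nodes; the expected code length is the sum of the merged weights.
merge 1/95 + 2/95 → 3/95
merge 3/95 + 8/95 → 11/95
merge 9/95 + 11/95 → 4/19
merge 17/95 + 18/95 → 7/19
merge 4/19 + 4/19 → 8/19
merge 4/19 + 7/19 → 11/19
merge 8/19 + 11/19 → 1
L = 3/95 + 11/95 + 4/19 + 7/19 + 8/19 + 11/19 + 1 = 259/95 ≈ 2.726 bits/symbol.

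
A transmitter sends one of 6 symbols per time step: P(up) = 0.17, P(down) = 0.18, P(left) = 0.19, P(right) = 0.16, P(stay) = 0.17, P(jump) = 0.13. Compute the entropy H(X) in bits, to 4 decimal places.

H = −Σ pᵢ log₂ pᵢ.
−0.17·log₂(0.17) = 0.4346
−0.18·log₂(0.18) = 0.4453
−0.19·log₂(0.19) = 0.4552
−0.16·log₂(0.16) = 0.4230
−0.17·log₂(0.17) = 0.4346
−0.13·log₂(0.13) = 0.3826
Sum ≈ 2.5754 → 2.5754 bits.

2.5754 bits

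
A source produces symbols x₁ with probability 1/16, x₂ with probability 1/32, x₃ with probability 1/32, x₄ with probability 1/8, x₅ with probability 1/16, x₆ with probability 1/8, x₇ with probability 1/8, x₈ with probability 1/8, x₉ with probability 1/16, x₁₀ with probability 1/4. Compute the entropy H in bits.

Each probability is a power of 1/2, so log₂(1/p) is an integer.
H = Σ p·log₂(1/p) = 1/16·4 + 1/32·5 + 1/32·5 + 1/8·3 + 1/16·4 + 1/8·3 + 1/8·3 + 1/8·3 + 1/16·4 + 1/4·2 = 3.0625 bits.

3.0625 bits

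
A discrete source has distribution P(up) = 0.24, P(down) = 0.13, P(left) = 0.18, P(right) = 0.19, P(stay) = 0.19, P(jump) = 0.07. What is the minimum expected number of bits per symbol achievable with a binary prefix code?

Repeatedly combine the two least-probable nodes; the expected code length is the sum of the merged weights.
merge 7/100 + 13/100 → 1/5
merge 9/50 + 19/100 → 37/100
merge 19/100 + 1/5 → 39/100
merge 6/25 + 37/100 → 61/100
merge 39/100 + 61/100 → 1
L = 1/5 + 37/100 + 39/100 + 61/100 + 1 = 257/100 = 2.57 bits/symbol.

2.57 bits/symbol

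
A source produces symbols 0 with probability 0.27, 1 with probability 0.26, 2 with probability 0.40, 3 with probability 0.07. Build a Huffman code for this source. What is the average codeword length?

1.93 bits/symbol

Repeatedly combine the two least-probable nodes; the expected code length is the sum of the merged weights.
merge 7/100 + 13/50 → 33/100
merge 27/100 + 33/100 → 3/5
merge 2/5 + 3/5 → 1
L = 33/100 + 3/5 + 1 = 193/100 = 1.93 bits/symbol.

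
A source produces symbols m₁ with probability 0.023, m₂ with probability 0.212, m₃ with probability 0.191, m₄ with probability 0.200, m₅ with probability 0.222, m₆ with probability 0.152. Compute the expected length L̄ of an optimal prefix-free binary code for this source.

2.541 bits/symbol

Repeatedly combine the two least-probable nodes; the expected code length is the sum of the merged weights.
merge 23/1000 + 19/125 → 7/40
merge 7/40 + 191/1000 → 183/500
merge 1/5 + 53/250 → 103/250
merge 111/500 + 183/500 → 147/250
merge 103/250 + 147/250 → 1
L = 7/40 + 183/500 + 103/250 + 147/250 + 1 = 2541/1000 = 2.541 bits/symbol.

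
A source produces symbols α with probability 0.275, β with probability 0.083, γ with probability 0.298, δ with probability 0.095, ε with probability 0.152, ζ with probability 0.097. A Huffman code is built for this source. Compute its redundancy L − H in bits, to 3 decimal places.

0.034 bits

Entropy H = −Σ p log₂ p ≈ 2.3929 bits.
Huffman merges: 83/1000+19/200→89/500; 97/1000+19/125→249/1000; 89/500+249/1000→427/1000; 11/40+149/500→573/1000; 427/1000+573/1000→1. L = 2427/1000 ≈ 2.4270.
L − H = 2.4270 − 2.3929 = 0.034 bits.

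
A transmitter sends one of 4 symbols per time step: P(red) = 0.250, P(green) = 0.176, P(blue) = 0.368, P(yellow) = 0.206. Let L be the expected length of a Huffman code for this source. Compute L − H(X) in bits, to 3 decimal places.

Entropy H = −Σ p log₂ p ≈ 1.9414 bits.
Huffman merges: 22/125+103/500→191/500; 1/4+46/125→309/500; 191/500+309/500→1. L = 2 ≈ 2.0000.
L − H = 2.0000 − 1.9414 = 0.059 bits.

0.059 bits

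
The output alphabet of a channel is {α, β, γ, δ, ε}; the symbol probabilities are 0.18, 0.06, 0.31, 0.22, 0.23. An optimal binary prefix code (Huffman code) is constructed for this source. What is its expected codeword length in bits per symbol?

2.24 bits/symbol

Repeatedly combine the two least-probable nodes; the expected code length is the sum of the merged weights.
merge 3/50 + 9/50 → 6/25
merge 11/50 + 23/100 → 9/20
merge 6/25 + 31/100 → 11/20
merge 9/20 + 11/20 → 1
L = 6/25 + 9/20 + 11/20 + 1 = 56/25 = 2.24 bits/symbol.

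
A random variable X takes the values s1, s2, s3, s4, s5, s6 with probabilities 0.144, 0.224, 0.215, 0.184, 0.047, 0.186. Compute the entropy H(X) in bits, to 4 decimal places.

2.4709 bits

H = −Σ pᵢ log₂ pᵢ.
−0.144·log₂(0.144) = 0.4026
−0.224·log₂(0.224) = 0.4835
−0.215·log₂(0.215) = 0.4768
−0.184·log₂(0.184) = 0.4494
−0.047·log₂(0.047) = 0.2073
−0.186·log₂(0.186) = 0.4514
Sum ≈ 2.4709 → 2.4709 bits.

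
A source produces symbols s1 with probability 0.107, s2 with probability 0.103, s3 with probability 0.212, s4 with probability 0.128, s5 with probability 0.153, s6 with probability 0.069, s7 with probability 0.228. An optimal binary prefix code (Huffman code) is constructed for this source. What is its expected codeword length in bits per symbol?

2.732 bits/symbol

Repeatedly combine the two least-probable nodes; the expected code length is the sum of the merged weights.
merge 69/1000 + 103/1000 → 43/250
merge 107/1000 + 16/125 → 47/200
merge 153/1000 + 43/250 → 13/40
merge 53/250 + 57/250 → 11/25
merge 47/200 + 13/40 → 14/25
merge 11/25 + 14/25 → 1
L = 43/250 + 47/200 + 13/40 + 11/25 + 14/25 + 1 = 683/250 = 2.732 bits/symbol.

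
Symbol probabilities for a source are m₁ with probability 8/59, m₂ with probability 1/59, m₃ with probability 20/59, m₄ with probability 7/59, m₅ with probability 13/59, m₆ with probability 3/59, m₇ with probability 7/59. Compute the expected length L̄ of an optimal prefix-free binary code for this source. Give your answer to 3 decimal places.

Repeatedly combine the two least-probable nodes; the expected code length is the sum of the merged weights.
merge 1/59 + 3/59 → 4/59
merge 4/59 + 7/59 → 11/59
merge 7/59 + 8/59 → 15/59
merge 11/59 + 13/59 → 24/59
merge 15/59 + 20/59 → 35/59
merge 24/59 + 35/59 → 1
L = 4/59 + 11/59 + 15/59 + 24/59 + 35/59 + 1 = 148/59 ≈ 2.508 bits/symbol.

2.508 bits/symbol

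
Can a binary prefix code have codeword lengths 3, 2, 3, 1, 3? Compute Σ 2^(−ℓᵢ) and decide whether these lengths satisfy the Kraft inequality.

With common denominator 2^3 = 8: Σ 2^(−ℓᵢ) = 1/8 + 2/8 + 1/8 + 4/8 + 1/8 = 9/8 = 1.125.
Kraft's inequality requires Σ ≤ 1; here Σ = 1.125 > 1, so no such prefix code exists.

1.125; no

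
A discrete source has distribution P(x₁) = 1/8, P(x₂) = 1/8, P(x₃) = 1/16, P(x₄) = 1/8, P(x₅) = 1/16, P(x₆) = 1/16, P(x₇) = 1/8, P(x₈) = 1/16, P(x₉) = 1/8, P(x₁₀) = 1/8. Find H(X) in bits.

3.25 bits

Each probability is a power of 1/2, so log₂(1/p) is an integer.
H = Σ p·log₂(1/p) = 1/8·3 + 1/8·3 + 1/16·4 + 1/8·3 + 1/16·4 + 1/16·4 + 1/8·3 + 1/16·4 + 1/8·3 + 1/8·3 = 3.25 bits.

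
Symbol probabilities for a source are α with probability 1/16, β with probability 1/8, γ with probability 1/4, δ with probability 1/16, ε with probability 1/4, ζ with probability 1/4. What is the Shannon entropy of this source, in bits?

Each probability is a power of 1/2, so log₂(1/p) is an integer.
H = Σ p·log₂(1/p) = 1/16·4 + 1/8·3 + 1/4·2 + 1/16·4 + 1/4·2 + 1/4·2 = 2.375 bits.

2.375 bits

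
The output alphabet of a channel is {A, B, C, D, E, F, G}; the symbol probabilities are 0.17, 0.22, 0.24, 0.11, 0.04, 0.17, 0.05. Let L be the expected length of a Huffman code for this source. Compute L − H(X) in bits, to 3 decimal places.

0.034 bits

Entropy H = −Σ p log₂ p ≈ 2.5960 bits.
Huffman merges: 1/25+1/20→9/100; 9/100+11/100→1/5; 17/100+17/100→17/50; 1/5+11/50→21/50; 6/25+17/50→29/50; 21/50+29/50→1. L = 263/100 ≈ 2.6300.
L − H = 2.6300 − 2.5960 = 0.034 bits.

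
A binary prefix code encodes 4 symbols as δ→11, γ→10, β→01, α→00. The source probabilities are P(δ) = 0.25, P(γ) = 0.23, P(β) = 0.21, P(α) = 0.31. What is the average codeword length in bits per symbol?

L̄ = Σ pᵢ·ℓᵢ = 0.25·2 + 0.23·2 + 0.21·2 + 0.31·2 = 2 bits/symbol.

2 bits/symbol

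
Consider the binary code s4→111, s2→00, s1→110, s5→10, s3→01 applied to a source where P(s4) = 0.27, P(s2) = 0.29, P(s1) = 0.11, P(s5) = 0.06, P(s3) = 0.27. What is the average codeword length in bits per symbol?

L̄ = Σ pᵢ·ℓᵢ = 0.27·3 + 0.29·2 + 0.11·3 + 0.06·2 + 0.27·2 = 2.38 bits/symbol.

2.38 bits/symbol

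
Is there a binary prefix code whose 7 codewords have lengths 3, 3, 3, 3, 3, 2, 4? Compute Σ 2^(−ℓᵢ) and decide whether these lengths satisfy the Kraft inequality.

0.9375; yes

With common denominator 2^4 = 16: Σ 2^(−ℓᵢ) = 2/16 + 2/16 + 2/16 + 2/16 + 2/16 + 4/16 + 1/16 = 15/16 = 0.9375.
Kraft's inequality requires Σ ≤ 1; here Σ = 0.9375 ≤ 1, so such a prefix code exists.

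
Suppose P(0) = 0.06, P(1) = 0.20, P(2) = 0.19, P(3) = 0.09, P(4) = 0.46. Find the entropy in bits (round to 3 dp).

H = −Σ pᵢ log₂ pᵢ.
−0.06·log₂(0.06) = 0.2435
−0.20·log₂(0.20) = 0.4644
−0.19·log₂(0.19) = 0.4552
−0.09·log₂(0.09) = 0.3127
−0.46·log₂(0.46) = 0.5153
Sum ≈ 1.9911 → 1.991 bits.

1.991 bits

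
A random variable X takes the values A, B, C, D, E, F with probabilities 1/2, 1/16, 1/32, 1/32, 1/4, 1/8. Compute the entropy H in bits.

Each probability is a power of 1/2, so log₂(1/p) is an integer.
H = Σ p·log₂(1/p) = 1/2·1 + 1/16·4 + 1/32·5 + 1/32·5 + 1/4·2 + 1/8·3 = 1.9375 bits.

1.9375 bits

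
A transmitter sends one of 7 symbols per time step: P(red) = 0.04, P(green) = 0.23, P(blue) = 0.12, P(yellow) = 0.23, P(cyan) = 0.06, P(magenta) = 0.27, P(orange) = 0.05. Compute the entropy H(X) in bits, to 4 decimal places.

H = −Σ pᵢ log₂ pᵢ.
−0.04·log₂(0.04) = 0.1858
−0.23·log₂(0.23) = 0.4877
−0.12·log₂(0.12) = 0.3671
−0.23·log₂(0.23) = 0.4877
−0.06·log₂(0.06) = 0.2435
−0.27·log₂(0.27) = 0.5100
−0.05·log₂(0.05) = 0.2161
Sum ≈ 2.4978 → 2.4978 bits.

2.4978 bits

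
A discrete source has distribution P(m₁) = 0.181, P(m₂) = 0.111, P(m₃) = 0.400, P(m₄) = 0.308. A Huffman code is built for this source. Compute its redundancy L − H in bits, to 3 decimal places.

0.042 bits

Entropy H = −Σ p log₂ p ≈ 1.8504 bits.
Huffman merges: 111/1000+181/1000→73/250; 73/250+77/250→3/5; 2/5+3/5→1. L = 473/250 ≈ 1.8920.
L − H = 1.8920 − 1.8504 = 0.042 bits.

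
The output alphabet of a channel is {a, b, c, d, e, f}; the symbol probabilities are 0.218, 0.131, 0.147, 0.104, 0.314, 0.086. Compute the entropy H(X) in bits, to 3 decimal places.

H = −Σ pᵢ log₂ pᵢ.
−0.218·log₂(0.218) = 0.4791
−0.131·log₂(0.131) = 0.3841
−0.147·log₂(0.147) = 0.4066
−0.104·log₂(0.104) = 0.3396
−0.314·log₂(0.314) = 0.5247
−0.086·log₂(0.086) = 0.3044
Sum ≈ 2.4386 → 2.439 bits.

2.439 bits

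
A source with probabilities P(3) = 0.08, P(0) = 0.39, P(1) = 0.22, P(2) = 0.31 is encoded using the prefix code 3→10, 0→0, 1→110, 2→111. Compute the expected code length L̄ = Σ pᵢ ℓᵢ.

2.14 bits/symbol

L̄ = Σ pᵢ·ℓᵢ = 0.08·2 + 0.39·1 + 0.22·3 + 0.31·3 = 2.14 bits/symbol.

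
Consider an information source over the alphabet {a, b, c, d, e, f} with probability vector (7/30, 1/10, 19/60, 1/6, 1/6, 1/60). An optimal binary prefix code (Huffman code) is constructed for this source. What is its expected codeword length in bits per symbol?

Repeatedly combine the two least-probable nodes; the expected code length is the sum of the merged weights.
merge 1/60 + 1/10 → 7/60
merge 7/60 + 1/6 → 17/60
merge 1/6 + 7/30 → 2/5
merge 17/60 + 19/60 → 3/5
merge 2/5 + 3/5 → 1
L = 7/60 + 17/60 + 2/5 + 3/5 + 1 = 12/5 = 2.4 bits/symbol.

2.4 bits/symbol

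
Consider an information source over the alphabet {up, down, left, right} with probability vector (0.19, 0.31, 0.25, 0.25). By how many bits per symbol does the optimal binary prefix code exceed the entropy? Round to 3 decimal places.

0.021 bits

Entropy H = −Σ p log₂ p ≈ 1.9790 bits.
Huffman merges: 19/100+1/4→11/25; 1/4+31/100→14/25; 11/25+14/25→1. L = 2 ≈ 2.0000.
L − H = 2.0000 − 1.9790 = 0.021 bits.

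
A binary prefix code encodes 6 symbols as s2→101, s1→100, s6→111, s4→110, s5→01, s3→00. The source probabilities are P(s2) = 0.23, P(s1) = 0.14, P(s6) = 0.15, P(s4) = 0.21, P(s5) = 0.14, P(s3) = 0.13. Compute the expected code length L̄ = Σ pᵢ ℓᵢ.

L̄ = Σ pᵢ·ℓᵢ = 0.23·3 + 0.14·3 + 0.15·3 + 0.21·3 + 0.14·2 + 0.13·2 = 2.73 bits/symbol.

2.73 bits/symbol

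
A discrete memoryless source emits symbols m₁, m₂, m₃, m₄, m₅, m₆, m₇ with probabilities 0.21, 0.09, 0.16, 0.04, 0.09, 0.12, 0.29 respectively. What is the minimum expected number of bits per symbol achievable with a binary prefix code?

2.63 bits/symbol

Repeatedly combine the two least-probable nodes; the expected code length is the sum of the merged weights.
merge 1/25 + 9/100 → 13/100
merge 9/100 + 3/25 → 21/100
merge 13/100 + 4/25 → 29/100
merge 21/100 + 21/100 → 21/50
merge 29/100 + 29/100 → 29/50
merge 21/50 + 29/50 → 1
L = 13/100 + 21/100 + 29/100 + 21/50 + 29/50 + 1 = 263/100 = 2.63 bits/symbol.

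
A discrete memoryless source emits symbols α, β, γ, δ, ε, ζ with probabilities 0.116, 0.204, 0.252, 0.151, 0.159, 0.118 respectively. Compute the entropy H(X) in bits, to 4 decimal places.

2.5269 bits

H = −Σ pᵢ log₂ pᵢ.
−0.116·log₂(0.116) = 0.3605
−0.204·log₂(0.204) = 0.4678
−0.252·log₂(0.252) = 0.5011
−0.151·log₂(0.151) = 0.4118
−0.159·log₂(0.159) = 0.4218
−0.118·log₂(0.118) = 0.3638
Sum ≈ 2.5269 → 2.5269 bits.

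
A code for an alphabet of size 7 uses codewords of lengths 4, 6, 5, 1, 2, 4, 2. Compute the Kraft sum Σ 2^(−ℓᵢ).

1.171875

With common denominator 2^6 = 64: Σ 2^(−ℓᵢ) = 4/64 + 1/64 + 2/64 + 32/64 + 16/64 + 4/64 + 16/64 = 75/64 = 1.171875.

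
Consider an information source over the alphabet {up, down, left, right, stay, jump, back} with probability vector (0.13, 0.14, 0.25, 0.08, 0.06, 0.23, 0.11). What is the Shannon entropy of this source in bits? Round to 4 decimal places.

2.6528 bits

H = −Σ pᵢ log₂ pᵢ.
−0.13·log₂(0.13) = 0.3826
−0.14·log₂(0.14) = 0.3971
−0.25·log₂(0.25) = 0.5000
−0.08·log₂(0.08) = 0.2915
−0.06·log₂(0.06) = 0.2435
−0.23·log₂(0.23) = 0.4877
−0.11·log₂(0.11) = 0.3503
Sum ≈ 2.6528 → 2.6528 bits.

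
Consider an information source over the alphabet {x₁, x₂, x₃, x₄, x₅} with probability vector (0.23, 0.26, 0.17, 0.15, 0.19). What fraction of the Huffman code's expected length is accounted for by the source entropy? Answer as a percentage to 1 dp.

98.8%

Entropy H = −Σ p log₂ p ≈ 2.2933 bits.
Huffman merges: 3/20+17/100→8/25; 19/100+23/100→21/50; 13/50+8/25→29/50; 21/50+29/50→1. L = 58/25 ≈ 2.3200.
Efficiency = H/L = 2.2933/2.3200 = 98.8%.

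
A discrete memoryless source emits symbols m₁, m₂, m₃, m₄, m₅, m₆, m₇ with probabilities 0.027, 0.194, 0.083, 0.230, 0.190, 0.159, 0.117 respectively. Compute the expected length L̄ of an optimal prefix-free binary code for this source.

2.686 bits/symbol

Repeatedly combine the two least-probable nodes; the expected code length is the sum of the merged weights.
merge 27/1000 + 83/1000 → 11/100
merge 11/100 + 117/1000 → 227/1000
merge 159/1000 + 19/100 → 349/1000
merge 97/500 + 227/1000 → 421/1000
merge 23/100 + 349/1000 → 579/1000
merge 421/1000 + 579/1000 → 1
L = 11/100 + 227/1000 + 349/1000 + 421/1000 + 579/1000 + 1 = 1343/500 = 2.686 bits/symbol.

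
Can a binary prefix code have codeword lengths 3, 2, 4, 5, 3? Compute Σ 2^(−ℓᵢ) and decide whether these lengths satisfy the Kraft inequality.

With common denominator 2^5 = 32: Σ 2^(−ℓᵢ) = 4/32 + 8/32 + 2/32 + 1/32 + 4/32 = 19/32 = 0.59375.
Kraft's inequality requires Σ ≤ 1; here Σ = 0.59375 ≤ 1, so such a prefix code exists.

0.59375; yes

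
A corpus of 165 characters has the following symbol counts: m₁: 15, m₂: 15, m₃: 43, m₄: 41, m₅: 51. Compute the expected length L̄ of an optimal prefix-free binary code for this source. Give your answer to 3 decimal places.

Probabilities are the counts divided by 165.
Repeatedly combine the two least-probable nodes; the expected code length is the sum of the merged weights.
merge 1/11 + 1/11 → 2/11
merge 2/11 + 41/165 → 71/165
merge 43/165 + 17/55 → 94/165
merge 71/165 + 94/165 → 1
L = 2/11 + 71/165 + 94/165 + 1 = 24/11 ≈ 2.182 bits/symbol.

2.182 bits/symbol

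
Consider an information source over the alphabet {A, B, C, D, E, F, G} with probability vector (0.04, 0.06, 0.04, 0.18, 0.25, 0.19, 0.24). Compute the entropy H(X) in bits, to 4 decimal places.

2.5097 bits

H = −Σ pᵢ log₂ pᵢ.
−0.04·log₂(0.04) = 0.1858
−0.06·log₂(0.06) = 0.2435
−0.04·log₂(0.04) = 0.1858
−0.18·log₂(0.18) = 0.4453
−0.25·log₂(0.25) = 0.5000
−0.19·log₂(0.19) = 0.4552
−0.24·log₂(0.24) = 0.4941
Sum ≈ 2.5097 → 2.5097 bits.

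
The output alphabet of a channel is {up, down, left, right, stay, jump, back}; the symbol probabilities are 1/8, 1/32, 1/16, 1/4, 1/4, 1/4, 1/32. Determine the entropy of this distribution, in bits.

Each probability is a power of 1/2, so log₂(1/p) is an integer.
H = Σ p·log₂(1/p) = 1/8·3 + 1/32·5 + 1/16·4 + 1/4·2 + 1/4·2 + 1/4·2 + 1/32·5 = 2.4375 bits.

2.4375 bits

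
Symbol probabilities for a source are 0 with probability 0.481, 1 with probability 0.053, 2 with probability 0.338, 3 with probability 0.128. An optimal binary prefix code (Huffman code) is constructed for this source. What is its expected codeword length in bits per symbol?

Repeatedly combine the two least-probable nodes; the expected code length is the sum of the merged weights.
merge 53/1000 + 16/125 → 181/1000
merge 181/1000 + 169/500 → 519/1000
merge 481/1000 + 519/1000 → 1
L = 181/1000 + 519/1000 + 1 = 17/10 = 1.7 bits/symbol.

1.7 bits/symbol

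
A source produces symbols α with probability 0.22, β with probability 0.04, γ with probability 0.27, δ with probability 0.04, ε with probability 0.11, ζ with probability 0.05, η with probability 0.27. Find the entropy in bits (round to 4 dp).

2.4385 bits

H = −Σ pᵢ log₂ pᵢ.
−0.22·log₂(0.22) = 0.4806
−0.04·log₂(0.04) = 0.1858
−0.27·log₂(0.27) = 0.5100
−0.04·log₂(0.04) = 0.1858
−0.11·log₂(0.11) = 0.3503
−0.05·log₂(0.05) = 0.2161
−0.27·log₂(0.27) = 0.5100
Sum ≈ 2.4385 → 2.4385 bits.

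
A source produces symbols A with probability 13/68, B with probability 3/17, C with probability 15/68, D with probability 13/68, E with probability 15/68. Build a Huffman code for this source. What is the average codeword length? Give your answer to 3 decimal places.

2.368 bits/symbol

Repeatedly combine the two least-probable nodes; the expected code length is the sum of the merged weights.
merge 3/17 + 13/68 → 25/68
merge 13/68 + 15/68 → 7/17
merge 15/68 + 25/68 → 10/17
merge 7/17 + 10/17 → 1
L = 25/68 + 7/17 + 10/17 + 1 = 161/68 ≈ 2.368 bits/symbol.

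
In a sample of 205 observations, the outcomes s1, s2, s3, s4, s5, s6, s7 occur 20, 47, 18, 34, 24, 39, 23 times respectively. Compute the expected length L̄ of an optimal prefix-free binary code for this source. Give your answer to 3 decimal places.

Probabilities are the counts divided by 205.
Repeatedly combine the two least-probable nodes; the expected code length is the sum of the merged weights.
merge 18/205 + 4/41 → 38/205
merge 23/205 + 24/205 → 47/205
merge 34/205 + 38/205 → 72/205
merge 39/205 + 47/205 → 86/205
merge 47/205 + 72/205 → 119/205
merge 86/205 + 119/205 → 1
L = 38/205 + 47/205 + 72/205 + 86/205 + 119/205 + 1 = 567/205 ≈ 2.766 bits/symbol.

2.766 bits/symbol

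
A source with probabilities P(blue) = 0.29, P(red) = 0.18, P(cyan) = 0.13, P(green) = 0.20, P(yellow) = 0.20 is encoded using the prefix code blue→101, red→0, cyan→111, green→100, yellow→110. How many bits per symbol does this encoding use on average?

L̄ = Σ pᵢ·ℓᵢ = 0.29·3 + 0.18·1 + 0.13·3 + 0.20·3 + 0.20·3 = 2.64 bits/symbol.

2.64 bits/symbol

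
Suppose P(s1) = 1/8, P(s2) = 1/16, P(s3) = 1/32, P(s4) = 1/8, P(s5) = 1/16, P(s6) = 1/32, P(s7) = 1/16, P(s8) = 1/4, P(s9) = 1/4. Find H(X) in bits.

Each probability is a power of 1/2, so log₂(1/p) is an integer.
H = Σ p·log₂(1/p) = 1/8·3 + 1/16·4 + 1/32·5 + 1/8·3 + 1/16·4 + 1/32·5 + 1/16·4 + 1/4·2 + 1/4·2 = 2.8125 bits.

2.8125 bits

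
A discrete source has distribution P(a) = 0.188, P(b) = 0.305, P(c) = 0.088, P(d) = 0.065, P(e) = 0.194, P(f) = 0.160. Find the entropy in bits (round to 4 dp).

2.4227 bits

H = −Σ pᵢ log₂ pᵢ.
−0.188·log₂(0.188) = 0.4533
−0.305·log₂(0.305) = 0.5225
−0.088·log₂(0.088) = 0.3086
−0.065·log₂(0.065) = 0.2563
−0.194·log₂(0.194) = 0.4590
−0.160·log₂(0.160) = 0.4230
Sum ≈ 2.4227 → 2.4227 bits.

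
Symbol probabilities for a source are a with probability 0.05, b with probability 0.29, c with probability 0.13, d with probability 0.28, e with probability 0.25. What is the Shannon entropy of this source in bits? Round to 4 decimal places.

H = −Σ pᵢ log₂ pᵢ.
−0.05·log₂(0.05) = 0.2161
−0.29·log₂(0.29) = 0.5179
−0.13·log₂(0.13) = 0.3826
−0.28·log₂(0.28) = 0.5142
−0.25·log₂(0.25) = 0.5000
Sum ≈ 2.1309 → 2.1309 bits.

2.1309 bits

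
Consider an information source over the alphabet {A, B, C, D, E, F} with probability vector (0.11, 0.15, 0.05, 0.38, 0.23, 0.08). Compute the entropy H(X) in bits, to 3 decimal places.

H = −Σ pᵢ log₂ pᵢ.
−0.11·log₂(0.11) = 0.3503
−0.15·log₂(0.15) = 0.4105
−0.05·log₂(0.05) = 0.2161
−0.38·log₂(0.38) = 0.5305
−0.23·log₂(0.23) = 0.4877
−0.08·log₂(0.08) = 0.2915
Sum ≈ 2.2866 → 2.287 bits.

2.287 bits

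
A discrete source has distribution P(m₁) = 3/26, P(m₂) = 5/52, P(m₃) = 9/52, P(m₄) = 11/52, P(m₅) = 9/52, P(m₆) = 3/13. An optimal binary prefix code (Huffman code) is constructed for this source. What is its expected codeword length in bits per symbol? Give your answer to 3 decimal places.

Repeatedly combine the two least-probable nodes; the expected code length is the sum of the merged weights.
merge 5/52 + 3/26 → 11/52
merge 9/52 + 9/52 → 9/26
merge 11/52 + 11/52 → 11/26
merge 3/13 + 9/26 → 15/26
merge 11/26 + 15/26 → 1
L = 11/52 + 9/26 + 11/26 + 15/26 + 1 = 133/52 ≈ 2.558 bits/symbol.

2.558 bits/symbol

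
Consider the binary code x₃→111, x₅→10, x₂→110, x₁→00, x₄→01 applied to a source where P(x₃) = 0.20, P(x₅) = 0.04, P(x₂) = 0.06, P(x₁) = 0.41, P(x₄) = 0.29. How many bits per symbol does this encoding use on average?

2.26 bits/symbol

L̄ = Σ pᵢ·ℓᵢ = 0.20·3 + 0.04·2 + 0.06·3 + 0.41·2 + 0.29·2 = 2.26 bits/symbol.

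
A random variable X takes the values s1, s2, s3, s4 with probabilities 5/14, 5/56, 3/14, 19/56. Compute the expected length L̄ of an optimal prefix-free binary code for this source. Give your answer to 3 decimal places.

1.946 bits/symbol

Repeatedly combine the two least-probable nodes; the expected code length is the sum of the merged weights.
merge 5/56 + 3/14 → 17/56
merge 17/56 + 19/56 → 9/14
merge 5/14 + 9/14 → 1
L = 17/56 + 9/14 + 1 = 109/56 ≈ 1.946 bits/symbol.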